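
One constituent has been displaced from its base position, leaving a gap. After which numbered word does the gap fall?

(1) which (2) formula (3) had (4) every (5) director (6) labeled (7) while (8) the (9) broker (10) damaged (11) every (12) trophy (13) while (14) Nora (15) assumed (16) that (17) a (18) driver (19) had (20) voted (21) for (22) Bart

6

The displaced element is "which formula" (word 2).
It functions as the direct object of "labeled", so the gap sits immediately after word 6 ("labeled").
Base order: Every director had labeled which formula while the broker damaged every trophy while Nora assumed that a driver had voted for Bart.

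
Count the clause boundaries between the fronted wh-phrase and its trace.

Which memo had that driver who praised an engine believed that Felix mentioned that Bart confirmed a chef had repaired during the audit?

3

"which memo" is extracted from the object of "repaired".
Boundaries crossed, outermost first: [that], [that], [Ø] — 3 in total.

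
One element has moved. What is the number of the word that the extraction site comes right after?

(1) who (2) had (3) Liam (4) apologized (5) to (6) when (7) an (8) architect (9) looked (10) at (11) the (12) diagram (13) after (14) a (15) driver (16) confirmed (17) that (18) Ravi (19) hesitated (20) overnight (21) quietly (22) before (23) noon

The displaced element is "who" (word 1).
It functions as the object of the preposition "to" of "apologized", so the gap sits immediately after word 5 ("to").
Base order: Liam had apologized to who when an architect looked at the diagram after a driver confirmed that Ravi hesitated overnight quietly before noon.

5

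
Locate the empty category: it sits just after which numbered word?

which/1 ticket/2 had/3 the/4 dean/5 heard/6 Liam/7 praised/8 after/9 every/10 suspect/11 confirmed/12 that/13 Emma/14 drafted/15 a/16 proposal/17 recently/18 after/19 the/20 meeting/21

The displaced element is "which ticket" (word 2).
It is linked across 1 clause boundary (Ø).
It functions as the direct object of "praised", so the gap sits immediately after word 8 ("praised").
Base order: The dean had heard Liam praised which ticket after every suspect confirmed that Emma drafted a proposal recently after the meeting.

8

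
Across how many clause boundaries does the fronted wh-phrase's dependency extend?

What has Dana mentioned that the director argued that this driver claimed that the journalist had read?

3

"what" is extracted from the object of "read".
Boundaries crossed, outermost first: [that], [that], [that] — 3 in total.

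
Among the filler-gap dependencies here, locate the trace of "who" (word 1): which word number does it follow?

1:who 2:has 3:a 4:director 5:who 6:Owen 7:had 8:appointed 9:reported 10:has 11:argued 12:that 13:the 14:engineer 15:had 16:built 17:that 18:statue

9

The displaced element is "who" (word 1).
It is linked across 1 clause boundary (Ø).
It functions as the subject of "argued", so the gap sits immediately after word 9 ("reported").
Base order: A director who Owen had appointed has reported who has argued that the engineer had built that statue.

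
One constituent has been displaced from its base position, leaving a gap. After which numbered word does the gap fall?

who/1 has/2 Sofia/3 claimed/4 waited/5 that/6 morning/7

The displaced element is "who" (word 1).
It is linked across 1 clause boundary (Ø).
It functions as the subject of "waited", so the gap sits immediately after word 4 ("claimed").
Base order: Sofia has claimed that who waited that morning.

4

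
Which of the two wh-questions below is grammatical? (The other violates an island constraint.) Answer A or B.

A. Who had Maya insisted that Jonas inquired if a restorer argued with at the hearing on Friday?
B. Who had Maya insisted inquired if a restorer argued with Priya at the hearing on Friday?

In A, the wh-phrase is extracted from inside a wh-island (introduced by "if"), which blocks movement.
In B, the extraction path crosses only that-complement boundaries, which are transparent.
So B is grammatical.

B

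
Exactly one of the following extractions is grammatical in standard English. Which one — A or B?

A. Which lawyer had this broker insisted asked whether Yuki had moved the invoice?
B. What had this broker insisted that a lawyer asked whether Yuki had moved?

A

In B, the wh-phrase is extracted from inside a wh-island (introduced by "whether"), which blocks movement.
In A, the extraction path crosses only that-complement boundaries, which are transparent.
So A is grammatical.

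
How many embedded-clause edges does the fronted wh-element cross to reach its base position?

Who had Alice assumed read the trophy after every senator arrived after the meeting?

"who" is extracted from the subject of "read".
Boundaries crossed, outermost first: [Ø] — 1 in total.

1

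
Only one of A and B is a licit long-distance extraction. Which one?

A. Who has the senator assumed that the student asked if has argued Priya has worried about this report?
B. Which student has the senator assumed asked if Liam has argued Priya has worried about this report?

B

In A, the wh-phrase is extracted from inside a wh-island (introduced by "if"), which blocks movement.
In B, the extraction path crosses only that-complement boundaries, which are transparent.
So B is grammatical.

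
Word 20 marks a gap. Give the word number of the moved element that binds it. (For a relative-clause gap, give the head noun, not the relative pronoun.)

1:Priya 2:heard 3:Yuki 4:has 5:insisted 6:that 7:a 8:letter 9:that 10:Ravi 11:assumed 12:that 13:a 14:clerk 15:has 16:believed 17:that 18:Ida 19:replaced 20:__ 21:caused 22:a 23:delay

The gap at 20 is the object of "replaced", inside a relative clause.
The relative pronoun is "that" (word 9); it is bound by the head noun immediately before it.
Its filler is the head noun "letter", at word 8.

8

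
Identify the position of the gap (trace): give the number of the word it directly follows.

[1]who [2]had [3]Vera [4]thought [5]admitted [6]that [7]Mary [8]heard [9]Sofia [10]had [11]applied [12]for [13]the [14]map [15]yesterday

4

The displaced element is "who" (word 1).
It is linked across 1 clause boundary (Ø).
It functions as the subject of "admitted", so the gap sits immediately after word 4 ("thought").
Base order: Vera had thought that who admitted that Mary heard Sofia had applied for the map yesterday.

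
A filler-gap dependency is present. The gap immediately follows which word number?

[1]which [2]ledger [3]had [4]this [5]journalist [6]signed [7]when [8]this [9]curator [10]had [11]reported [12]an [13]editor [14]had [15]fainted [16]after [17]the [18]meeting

The displaced element is "which ledger" (word 2).
It functions as the direct object of "signed", so the gap sits immediately after word 6 ("signed").
Base order: This journalist had signed which ledger when this curator had reported an editor had fainted after the meeting.

6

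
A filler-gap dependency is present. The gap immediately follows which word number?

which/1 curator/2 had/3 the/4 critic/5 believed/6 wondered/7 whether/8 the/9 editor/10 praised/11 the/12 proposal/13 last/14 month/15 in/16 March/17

The displaced element is "which curator" (word 2).
It is linked across 1 clause boundary (Ø).
It functions as the subject of "wondered", so the gap sits immediately after word 6 ("believed").
Base order: The critic had believed that which curator wondered whether the editor praised the proposal last month in March.

6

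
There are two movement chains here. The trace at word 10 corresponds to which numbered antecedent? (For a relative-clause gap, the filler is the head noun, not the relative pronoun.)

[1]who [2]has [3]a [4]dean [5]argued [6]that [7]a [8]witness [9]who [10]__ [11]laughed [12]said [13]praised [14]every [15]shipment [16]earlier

8

The marked gap is inside the relative clause, the subject of "laughed".
Its filler is the head noun "witness" (via "who"), at word 8.
(The other dependency links word 1 to a gap after word 12.)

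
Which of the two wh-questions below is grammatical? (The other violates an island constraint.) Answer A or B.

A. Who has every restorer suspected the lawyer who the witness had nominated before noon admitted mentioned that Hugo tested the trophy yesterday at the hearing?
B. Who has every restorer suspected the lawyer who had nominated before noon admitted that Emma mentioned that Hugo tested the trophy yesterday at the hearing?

In B, the wh-phrase is extracted from inside a complex-NP island (relative clause) (introduced by "who"), which blocks movement.
In A, the extraction path crosses only that-complement boundaries, which are transparent.
So A is grammatical.

A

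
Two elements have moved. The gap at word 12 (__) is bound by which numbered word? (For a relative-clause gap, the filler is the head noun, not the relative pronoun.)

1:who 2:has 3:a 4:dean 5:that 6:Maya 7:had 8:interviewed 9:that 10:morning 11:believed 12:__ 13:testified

The marked gap is the subject of "testified".
Its filler is the fronted wh-phrase "who", at word 1.
(The other dependency links word 4 to a gap after word 8.)

1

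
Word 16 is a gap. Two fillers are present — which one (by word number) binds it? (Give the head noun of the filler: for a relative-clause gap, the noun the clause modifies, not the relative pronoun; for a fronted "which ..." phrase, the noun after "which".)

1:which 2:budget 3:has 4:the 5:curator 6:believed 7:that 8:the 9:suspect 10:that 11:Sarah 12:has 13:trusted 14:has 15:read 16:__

2

The marked gap is the direct object of "read".
Its filler is the fronted wh-phrase "which budget", at word 2.
(The other dependency links word 9 to a gap after word 13.)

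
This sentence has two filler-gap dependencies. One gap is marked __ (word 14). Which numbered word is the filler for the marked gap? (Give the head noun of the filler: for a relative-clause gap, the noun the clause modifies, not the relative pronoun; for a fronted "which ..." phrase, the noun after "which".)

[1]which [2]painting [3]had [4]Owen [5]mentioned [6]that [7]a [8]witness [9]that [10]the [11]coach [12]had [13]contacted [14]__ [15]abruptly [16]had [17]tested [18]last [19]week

The marked gap is inside the relative clause, the direct object of "contacted".
Its filler is the head noun "witness" (via "that"), at word 8.
(The other dependency links word 2 to a gap after word 17.)

8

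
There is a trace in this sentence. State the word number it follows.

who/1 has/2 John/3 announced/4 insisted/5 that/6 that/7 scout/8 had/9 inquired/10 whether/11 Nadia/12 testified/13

4

The displaced element is "who" (word 1).
It is linked across 1 clause boundary (Ø).
It functions as the subject of "insisted", so the gap sits immediately after word 4 ("announced").
Base order: John has announced that who insisted that that scout had inquired whether Nadia testified.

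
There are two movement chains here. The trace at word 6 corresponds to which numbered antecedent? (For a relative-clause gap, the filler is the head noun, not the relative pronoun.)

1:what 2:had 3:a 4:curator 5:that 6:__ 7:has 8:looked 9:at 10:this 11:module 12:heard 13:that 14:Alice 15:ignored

The marked gap is inside the relative clause, the subject of "looked".
Its filler is the head noun "curator" (via "that"), at word 4.
(The other dependency links word 1 to a gap after word 15.)

4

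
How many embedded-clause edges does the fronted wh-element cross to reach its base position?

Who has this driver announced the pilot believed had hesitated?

"who" is extracted from the subject of "hesitated".
Boundaries crossed, outermost first: [Ø], [Ø] — 2 in total.

2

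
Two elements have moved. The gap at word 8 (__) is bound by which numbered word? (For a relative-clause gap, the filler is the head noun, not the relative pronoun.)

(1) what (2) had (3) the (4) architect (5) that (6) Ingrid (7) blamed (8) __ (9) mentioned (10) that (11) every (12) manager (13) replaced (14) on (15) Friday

4

The marked gap is inside the relative clause, the direct object of "blamed".
Its filler is the head noun "architect" (via "that"), at word 4.
(The other dependency links word 1 to a gap after word 13.)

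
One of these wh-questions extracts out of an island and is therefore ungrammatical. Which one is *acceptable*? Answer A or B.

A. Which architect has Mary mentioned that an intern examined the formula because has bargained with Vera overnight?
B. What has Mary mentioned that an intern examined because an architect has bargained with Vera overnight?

B

In A, the wh-phrase is extracted from inside an adjunct island (introduced by "because"), which blocks movement.
In B, the extraction path crosses only that-complement boundaries, which are transparent.
So B is grammatical.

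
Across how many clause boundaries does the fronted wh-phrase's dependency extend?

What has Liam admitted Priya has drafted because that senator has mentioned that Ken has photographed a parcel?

1

"what" is extracted from the object of "drafted".
Boundaries crossed, outermost first: [Ø] — 1 in total.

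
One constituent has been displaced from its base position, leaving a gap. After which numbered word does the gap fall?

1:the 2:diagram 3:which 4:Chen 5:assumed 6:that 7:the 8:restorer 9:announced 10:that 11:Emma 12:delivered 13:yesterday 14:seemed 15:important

12

The displaced element is "the diagram" (word 2).
It is linked across 2 clause boundaries (that → that).
It functions as the direct object of "delivered", so the gap sits immediately after word 12 ("delivered").
Base order: Chen assumed that the restorer announced that Emma delivered the diagram yesterday.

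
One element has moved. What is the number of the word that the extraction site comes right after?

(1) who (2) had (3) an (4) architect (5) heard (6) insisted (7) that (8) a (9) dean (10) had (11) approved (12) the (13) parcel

5

The displaced element is "who" (word 1).
It is linked across 1 clause boundary (Ø).
It functions as the subject of "insisted", so the gap sits immediately after word 5 ("heard").
Base order: An architect had heard that who insisted that a dean had approved the parcel.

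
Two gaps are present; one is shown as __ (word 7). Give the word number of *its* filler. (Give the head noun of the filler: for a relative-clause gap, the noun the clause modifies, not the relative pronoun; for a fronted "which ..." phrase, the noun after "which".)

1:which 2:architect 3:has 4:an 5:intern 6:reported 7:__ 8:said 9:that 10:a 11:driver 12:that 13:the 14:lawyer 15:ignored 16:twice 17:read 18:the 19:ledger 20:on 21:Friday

The marked gap is the subject of "said".
Its filler is the fronted wh-phrase "which architect", at word 2.
(The other dependency links word 11 to a gap after word 15.)

2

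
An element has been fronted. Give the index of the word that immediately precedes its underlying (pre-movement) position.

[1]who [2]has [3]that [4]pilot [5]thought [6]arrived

The displaced element is "who" (word 1).
It is linked across 1 clause boundary (Ø).
It functions as the subject of "arrived", so the gap sits immediately after word 5 ("thought").
Base order: That pilot has thought who arrived.

5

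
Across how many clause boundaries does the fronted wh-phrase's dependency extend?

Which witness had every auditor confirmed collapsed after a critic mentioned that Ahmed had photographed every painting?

"which witness" is extracted from the subject of "collapsed".
Boundaries crossed, outermost first: [Ø] — 1 in total.

1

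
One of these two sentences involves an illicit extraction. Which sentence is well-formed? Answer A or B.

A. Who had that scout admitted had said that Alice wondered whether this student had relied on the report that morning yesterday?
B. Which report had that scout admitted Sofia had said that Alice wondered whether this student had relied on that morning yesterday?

In B, the wh-phrase is extracted from inside a wh-island (introduced by "whether"), which blocks movement.
In A, the extraction path crosses only that-complement boundaries, which are transparent.
So A is grammatical.

A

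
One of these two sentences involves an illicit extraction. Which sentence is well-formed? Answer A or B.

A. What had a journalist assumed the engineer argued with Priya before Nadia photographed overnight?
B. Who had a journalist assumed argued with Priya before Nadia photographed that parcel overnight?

B

In A, the wh-phrase is extracted from inside an adjunct island (introduced by "before"), which blocks movement.
In B, the extraction path crosses only that-complement boundaries, which are transparent.
So B is grammatical.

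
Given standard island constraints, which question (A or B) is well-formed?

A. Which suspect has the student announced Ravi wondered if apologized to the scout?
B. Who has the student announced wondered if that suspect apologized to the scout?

In A, the wh-phrase is extracted from inside a wh-island (introduced by "if"), which blocks movement.
In B, the extraction path crosses only that-complement boundaries, which are transparent.
So B is grammatical.

B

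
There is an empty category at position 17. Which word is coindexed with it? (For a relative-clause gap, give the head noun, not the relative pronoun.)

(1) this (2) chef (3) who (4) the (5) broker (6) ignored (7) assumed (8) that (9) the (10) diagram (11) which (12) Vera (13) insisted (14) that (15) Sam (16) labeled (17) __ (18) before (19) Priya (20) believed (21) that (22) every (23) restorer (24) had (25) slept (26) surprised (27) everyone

The gap at 17 is the object of "labeled", inside a relative clause.
The relative pronoun is "which" (word 11); it is bound by the head noun immediately before it.
Its filler is the head noun "diagram", at word 10.

10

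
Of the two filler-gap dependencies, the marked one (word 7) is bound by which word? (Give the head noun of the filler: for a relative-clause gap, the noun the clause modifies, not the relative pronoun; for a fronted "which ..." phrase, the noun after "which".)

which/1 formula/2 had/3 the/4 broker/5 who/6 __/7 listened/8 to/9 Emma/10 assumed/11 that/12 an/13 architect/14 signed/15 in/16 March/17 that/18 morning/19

5

The marked gap is inside the relative clause, the subject of "listened".
Its filler is the head noun "broker" (via "who"), at word 5.
(The other dependency links word 2 to a gap after word 15.)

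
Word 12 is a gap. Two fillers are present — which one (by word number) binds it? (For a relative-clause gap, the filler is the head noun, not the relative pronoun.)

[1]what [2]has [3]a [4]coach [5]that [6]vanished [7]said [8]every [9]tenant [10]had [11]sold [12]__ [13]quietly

1

The marked gap is the direct object of "sold".
Its filler is the fronted wh-phrase "what", at word 1.
(The other dependency links word 4 to a gap after word 5.)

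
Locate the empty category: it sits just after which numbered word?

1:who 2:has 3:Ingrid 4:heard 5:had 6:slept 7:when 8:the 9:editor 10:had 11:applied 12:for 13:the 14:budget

The displaced element is "who" (word 1).
It is linked across 1 clause boundary (Ø).
It functions as the subject of "slept", so the gap sits immediately after word 4 ("heard").
Base order: Ingrid has heard that who had slept when the editor had applied for the budget.

4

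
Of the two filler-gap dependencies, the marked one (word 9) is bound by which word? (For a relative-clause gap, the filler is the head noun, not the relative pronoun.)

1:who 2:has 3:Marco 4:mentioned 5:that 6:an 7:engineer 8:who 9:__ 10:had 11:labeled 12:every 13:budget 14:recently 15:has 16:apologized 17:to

The marked gap is inside the relative clause, the subject of "labeled".
Its filler is the head noun "engineer" (via "who"), at word 7.
(The other dependency links word 1 to a gap after word 17.)

7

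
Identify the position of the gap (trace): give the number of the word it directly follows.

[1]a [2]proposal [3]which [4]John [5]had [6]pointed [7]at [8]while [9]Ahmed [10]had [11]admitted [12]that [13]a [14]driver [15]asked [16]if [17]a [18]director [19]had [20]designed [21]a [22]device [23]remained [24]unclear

The displaced element is "a proposal" (word 2).
It functions as the object of the preposition "at" of "pointed", so the gap sits immediately after word 7 ("at").
Base order: John had pointed at a proposal while Ahmed had admitted that a driver asked if a director had designed a device.

7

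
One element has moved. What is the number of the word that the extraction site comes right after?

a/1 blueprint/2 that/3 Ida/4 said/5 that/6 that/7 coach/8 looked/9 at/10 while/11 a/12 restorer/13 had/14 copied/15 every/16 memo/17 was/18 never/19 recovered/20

The displaced element is "a blueprint" (word 2).
It is linked across 1 clause boundary (that).
It functions as the object of the preposition "at" of "looked", so the gap sits immediately after word 10 ("at").
Base order: Ida said that that coach looked at a blueprint while a restorer had copied every memo.

10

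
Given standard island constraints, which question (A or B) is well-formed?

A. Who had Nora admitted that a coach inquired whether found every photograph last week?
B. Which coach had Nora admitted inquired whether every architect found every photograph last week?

In A, the wh-phrase is extracted from inside a wh-island (introduced by "whether"), which blocks movement.
In B, the extraction path crosses only that-complement boundaries, which are transparent.
So B is grammatical.

B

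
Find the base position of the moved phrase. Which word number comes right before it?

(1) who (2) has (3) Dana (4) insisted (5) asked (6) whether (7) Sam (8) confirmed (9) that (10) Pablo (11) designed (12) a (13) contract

4

The displaced element is "who" (word 1).
It is linked across 1 clause boundary (Ø).
It functions as the subject of "asked", so the gap sits immediately after word 4 ("insisted").
Base order: Dana has insisted that who asked whether Sam confirmed that Pablo designed a contract.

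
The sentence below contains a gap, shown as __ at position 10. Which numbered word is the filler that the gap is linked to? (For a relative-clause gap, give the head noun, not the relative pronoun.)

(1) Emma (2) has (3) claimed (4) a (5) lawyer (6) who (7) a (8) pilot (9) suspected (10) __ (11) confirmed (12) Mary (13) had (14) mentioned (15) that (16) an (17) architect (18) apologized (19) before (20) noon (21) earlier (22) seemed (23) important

The gap at 10 is the subject of "confirmed", inside a relative clause.
The relative pronoun is "who" (word 6); it is bound by the head noun immediately before it.
Its filler is the head noun "lawyer", at word 5.

5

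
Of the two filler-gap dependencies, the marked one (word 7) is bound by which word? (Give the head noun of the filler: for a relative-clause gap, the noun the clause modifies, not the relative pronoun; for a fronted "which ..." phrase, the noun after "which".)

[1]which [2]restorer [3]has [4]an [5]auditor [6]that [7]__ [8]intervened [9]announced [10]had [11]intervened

5

The marked gap is inside the relative clause, the subject of "intervened".
Its filler is the head noun "auditor" (via "that"), at word 5.
(The other dependency links word 2 to a gap after word 9.)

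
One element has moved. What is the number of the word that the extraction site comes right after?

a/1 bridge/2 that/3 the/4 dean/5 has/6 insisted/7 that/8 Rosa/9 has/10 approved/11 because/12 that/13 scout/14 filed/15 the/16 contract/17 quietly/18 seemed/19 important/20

11

The displaced element is "a bridge" (word 2).
It is linked across 1 clause boundary (that).
It functions as the direct object of "approved", so the gap sits immediately after word 11 ("approved").
Base order: The dean has insisted that Rosa has approved a bridge because that scout filed the contract quietly.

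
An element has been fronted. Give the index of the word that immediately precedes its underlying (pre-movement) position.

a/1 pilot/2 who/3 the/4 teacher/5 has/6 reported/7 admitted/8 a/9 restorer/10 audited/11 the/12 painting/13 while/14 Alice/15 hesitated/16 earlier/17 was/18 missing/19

The displaced element is "a pilot" (word 2).
It is linked across 1 clause boundary (Ø).
It functions as the subject of "admitted", so the gap sits immediately after word 7 ("reported").
Base order: The teacher has reported that a pilot admitted a restorer audited the painting while Alice hesitated earlier.

7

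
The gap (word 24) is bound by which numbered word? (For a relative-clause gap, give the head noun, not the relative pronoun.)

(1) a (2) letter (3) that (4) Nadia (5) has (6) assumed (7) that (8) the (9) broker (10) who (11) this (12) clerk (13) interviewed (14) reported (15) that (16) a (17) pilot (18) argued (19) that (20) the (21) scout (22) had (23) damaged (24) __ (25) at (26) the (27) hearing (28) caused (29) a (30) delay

The gap at 24 is the object of "damaged", inside a relative clause.
The relative pronoun is "that" (word 3); it is bound by the head noun immediately before it.
Its filler is the head noun "letter", at word 2.

2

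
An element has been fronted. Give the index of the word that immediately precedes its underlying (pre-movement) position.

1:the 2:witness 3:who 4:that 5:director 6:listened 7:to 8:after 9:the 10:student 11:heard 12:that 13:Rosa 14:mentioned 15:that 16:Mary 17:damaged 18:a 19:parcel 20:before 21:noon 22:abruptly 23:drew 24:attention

The displaced element is "the witness" (word 2).
It functions as the object of the preposition "to" of "listened", so the gap sits immediately after word 7 ("to").
Base order: That director listened to the witness after the student heard that Rosa mentioned that Mary damaged a parcel before noon abruptly.

7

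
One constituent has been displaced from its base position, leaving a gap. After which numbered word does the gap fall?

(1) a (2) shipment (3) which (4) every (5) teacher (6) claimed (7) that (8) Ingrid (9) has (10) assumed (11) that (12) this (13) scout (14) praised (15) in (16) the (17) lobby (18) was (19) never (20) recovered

14

The displaced element is "a shipment" (word 2).
It is linked across 2 clause boundaries (that → that).
It functions as the direct object of "praised", so the gap sits immediately after word 14 ("praised").
Base order: Every teacher claimed that Ingrid has assumed that this scout praised a shipment in the lobby.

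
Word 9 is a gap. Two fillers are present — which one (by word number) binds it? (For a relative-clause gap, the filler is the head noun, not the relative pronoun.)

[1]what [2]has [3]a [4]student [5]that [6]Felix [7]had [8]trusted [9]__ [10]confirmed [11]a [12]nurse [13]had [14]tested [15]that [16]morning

The marked gap is inside the relative clause, the direct object of "trusted".
Its filler is the head noun "student" (via "that"), at word 4.
(The other dependency links word 1 to a gap after word 14.)

4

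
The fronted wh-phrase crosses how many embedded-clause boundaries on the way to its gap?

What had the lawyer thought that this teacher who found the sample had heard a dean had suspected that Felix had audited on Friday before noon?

"what" is extracted from the object of "audited".
Boundaries crossed, outermost first: [that], [Ø], [that] — 3 in total.

3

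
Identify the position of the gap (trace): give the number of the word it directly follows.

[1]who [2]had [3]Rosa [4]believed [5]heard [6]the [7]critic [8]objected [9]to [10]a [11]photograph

4

The displaced element is "who" (word 1).
It is linked across 1 clause boundary (Ø).
It functions as the subject of "heard", so the gap sits immediately after word 4 ("believed").
Base order: Rosa had believed who heard the critic objected to a photograph.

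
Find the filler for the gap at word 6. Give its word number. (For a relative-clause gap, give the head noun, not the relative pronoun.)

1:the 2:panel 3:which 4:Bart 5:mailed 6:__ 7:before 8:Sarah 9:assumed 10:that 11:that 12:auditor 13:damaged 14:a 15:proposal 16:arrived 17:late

The gap at 6 is the object of "mailed", inside a relative clause.
The relative pronoun is "which" (word 3); it is bound by the head noun immediately before it.
Its filler is the head noun "panel", at word 2.

2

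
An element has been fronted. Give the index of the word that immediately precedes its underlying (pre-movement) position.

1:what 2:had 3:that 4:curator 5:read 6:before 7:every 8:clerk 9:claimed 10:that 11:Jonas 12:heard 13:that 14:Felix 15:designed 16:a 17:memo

The displaced element is "what" (word 1).
It functions as the direct object of "read", so the gap sits immediately after word 5 ("read").
Base order: That curator had read what before every clerk claimed that Jonas heard that Felix designed a memo.

5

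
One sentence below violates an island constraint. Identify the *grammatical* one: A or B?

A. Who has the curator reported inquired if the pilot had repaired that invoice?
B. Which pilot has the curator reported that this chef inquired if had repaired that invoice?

In B, the wh-phrase is extracted from inside a wh-island (introduced by "if"), which blocks movement.
In A, the extraction path crosses only that-complement boundaries, which are transparent.
So A is grammatical.

A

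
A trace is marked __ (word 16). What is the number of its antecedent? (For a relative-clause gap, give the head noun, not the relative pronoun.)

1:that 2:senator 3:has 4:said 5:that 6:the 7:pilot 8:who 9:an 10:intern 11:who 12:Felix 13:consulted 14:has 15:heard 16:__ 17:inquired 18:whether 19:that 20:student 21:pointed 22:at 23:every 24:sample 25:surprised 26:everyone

The gap at 16 is the subject of "inquired", inside a relative clause.
The relative pronoun is "who" (word 8); it is bound by the head noun immediately before it.
Its filler is the head noun "pilot", at word 7.

7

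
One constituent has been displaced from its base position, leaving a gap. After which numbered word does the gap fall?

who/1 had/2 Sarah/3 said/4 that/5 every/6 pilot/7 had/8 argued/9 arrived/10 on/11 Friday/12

The displaced element is "who" (word 1).
It is linked across 2 clause boundaries (that → Ø).
It functions as the subject of "arrived", so the gap sits immediately after word 9 ("argued").
Base order: Sarah had said that every pilot had argued that who arrived on Friday.

9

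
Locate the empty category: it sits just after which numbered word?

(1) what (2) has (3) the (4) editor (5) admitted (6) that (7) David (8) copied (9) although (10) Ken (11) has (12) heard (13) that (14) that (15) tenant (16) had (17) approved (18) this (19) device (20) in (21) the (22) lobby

8

The displaced element is "what" (word 1).
It is linked across 1 clause boundary (that).
It functions as the direct object of "copied", so the gap sits immediately after word 8 ("copied").
Base order: The editor has admitted that David copied what although Ken has heard that that tenant had approved this device in the lobby.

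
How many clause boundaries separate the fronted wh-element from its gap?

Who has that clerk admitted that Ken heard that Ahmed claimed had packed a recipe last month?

3

"who" is extracted from the subject of "packed".
Boundaries crossed, outermost first: [that], [that], [Ø] — 3 in total.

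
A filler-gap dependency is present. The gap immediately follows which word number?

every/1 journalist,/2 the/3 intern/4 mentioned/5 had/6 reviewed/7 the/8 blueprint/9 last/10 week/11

5

The displaced element is "every journalist" (word 2).
It is linked across 1 clause boundary (Ø).
It functions as the subject of "reviewed", so the gap sits immediately after word 5 ("mentioned").
Base order: The intern mentioned every journalist had reviewed the blueprint last week.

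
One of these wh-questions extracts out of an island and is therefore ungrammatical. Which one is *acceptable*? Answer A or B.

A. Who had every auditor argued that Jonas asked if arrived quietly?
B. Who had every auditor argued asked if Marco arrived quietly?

In A, the wh-phrase is extracted from inside a wh-island (introduced by "if"), which blocks movement.
In B, the extraction path crosses only that-complement boundaries, which are transparent.
So B is grammatical.

B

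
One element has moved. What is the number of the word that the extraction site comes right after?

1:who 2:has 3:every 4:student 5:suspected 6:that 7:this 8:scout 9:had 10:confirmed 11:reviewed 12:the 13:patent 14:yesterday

The displaced element is "who" (word 1).
It is linked across 2 clause boundaries (that → Ø).
It functions as the subject of "reviewed", so the gap sits immediately after word 10 ("confirmed").
Base order: Every student has suspected that this scout had confirmed who reviewed the patent yesterday.

10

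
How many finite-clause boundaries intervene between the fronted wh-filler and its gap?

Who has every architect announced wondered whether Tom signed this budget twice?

1

"who" is extracted from the subject of "wondered".
Boundaries crossed, outermost first: [Ø] — 1 in total.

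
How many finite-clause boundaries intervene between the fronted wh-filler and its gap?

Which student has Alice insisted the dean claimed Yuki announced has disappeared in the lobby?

3

"which student" is extracted from the subject of "disappeared".
Boundaries crossed, outermost first: [Ø], [Ø], [Ø] — 3 in total.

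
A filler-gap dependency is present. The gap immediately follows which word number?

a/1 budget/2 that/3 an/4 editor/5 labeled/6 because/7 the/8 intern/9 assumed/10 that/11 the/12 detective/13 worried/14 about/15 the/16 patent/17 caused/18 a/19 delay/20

6

The displaced element is "a budget" (word 2).
It functions as the direct object of "labeled", so the gap sits immediately after word 6 ("labeled").
Base order: An editor labeled a budget because the intern assumed that the detective worried about the patent.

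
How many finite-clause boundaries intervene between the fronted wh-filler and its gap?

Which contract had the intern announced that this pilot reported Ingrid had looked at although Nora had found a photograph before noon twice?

"which contract" is extracted from the PP object of "looked".
Boundaries crossed, outermost first: [that], [Ø] — 2 in total.

2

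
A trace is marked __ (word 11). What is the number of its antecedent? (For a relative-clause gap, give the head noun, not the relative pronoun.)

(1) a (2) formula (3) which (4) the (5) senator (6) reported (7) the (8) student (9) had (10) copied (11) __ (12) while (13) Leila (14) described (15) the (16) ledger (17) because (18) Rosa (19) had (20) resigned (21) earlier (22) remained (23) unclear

2

The gap at 11 is the object of "copied", inside a relative clause.
The relative pronoun is "which" (word 3); it is bound by the head noun immediately before it.
Its filler is the head noun "formula", at word 2.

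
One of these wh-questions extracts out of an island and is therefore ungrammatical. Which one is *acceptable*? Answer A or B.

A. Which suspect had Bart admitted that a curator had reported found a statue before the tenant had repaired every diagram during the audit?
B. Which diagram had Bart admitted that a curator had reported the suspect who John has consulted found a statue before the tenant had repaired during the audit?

A

In B, the wh-phrase is extracted from inside an adjunct island (introduced by "before"), which blocks movement.
In A, the extraction path crosses only that-complement boundaries, which are transparent.
So A is grammatical.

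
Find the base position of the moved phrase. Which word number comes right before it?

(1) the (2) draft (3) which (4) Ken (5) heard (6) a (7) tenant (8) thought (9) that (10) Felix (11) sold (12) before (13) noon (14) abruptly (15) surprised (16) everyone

The displaced element is "the draft" (word 2).
It is linked across 2 clause boundaries (Ø → that).
It functions as the direct object of "sold", so the gap sits immediately after word 11 ("sold").
Base order: Ken heard a tenant thought that Felix sold the draft before noon abruptly.

11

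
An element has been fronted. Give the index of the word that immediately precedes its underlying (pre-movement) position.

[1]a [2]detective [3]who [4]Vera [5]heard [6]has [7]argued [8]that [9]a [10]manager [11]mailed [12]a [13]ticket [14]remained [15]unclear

5

The displaced element is "a detective" (word 2).
It is linked across 1 clause boundary (Ø).
It functions as the subject of "argued", so the gap sits immediately after word 5 ("heard").
Base order: Vera heard that a detective has argued that a manager mailed a ticket.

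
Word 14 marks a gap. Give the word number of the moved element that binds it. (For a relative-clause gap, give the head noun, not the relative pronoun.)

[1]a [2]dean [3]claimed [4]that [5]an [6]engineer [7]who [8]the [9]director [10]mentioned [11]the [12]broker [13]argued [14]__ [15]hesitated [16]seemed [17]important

The gap at 14 is the subject of "hesitated", inside a relative clause.
The relative pronoun is "who" (word 7); it is bound by the head noun immediately before it.
Its filler is the head noun "engineer", at word 6.

6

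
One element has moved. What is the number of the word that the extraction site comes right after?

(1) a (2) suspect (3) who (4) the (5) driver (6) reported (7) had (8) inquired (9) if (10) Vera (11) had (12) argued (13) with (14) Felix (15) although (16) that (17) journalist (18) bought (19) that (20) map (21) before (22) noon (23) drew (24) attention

The displaced element is "a suspect" (word 2).
It is linked across 1 clause boundary (Ø).
It functions as the subject of "inquired", so the gap sits immediately after word 6 ("reported").
Base order: The driver reported that a suspect had inquired if Vera had argued with Felix although that journalist bought that map before noon.

6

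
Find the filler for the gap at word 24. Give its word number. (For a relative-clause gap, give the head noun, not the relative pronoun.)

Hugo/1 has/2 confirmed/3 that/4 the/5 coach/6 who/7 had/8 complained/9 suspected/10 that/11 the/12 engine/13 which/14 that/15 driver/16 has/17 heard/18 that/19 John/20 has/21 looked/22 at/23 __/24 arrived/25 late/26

The gap at 24 is the prepositional object of "looked", inside a relative clause.
The relative pronoun is "which" (word 14); it is bound by the head noun immediately before it.
Its filler is the head noun "engine", at word 13.

13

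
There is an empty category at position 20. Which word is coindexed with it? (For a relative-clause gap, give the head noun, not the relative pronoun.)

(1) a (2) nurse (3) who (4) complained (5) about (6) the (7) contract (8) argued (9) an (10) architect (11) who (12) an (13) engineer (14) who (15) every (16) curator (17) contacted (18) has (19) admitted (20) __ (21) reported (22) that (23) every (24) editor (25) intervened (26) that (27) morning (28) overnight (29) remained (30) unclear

The gap at 20 is the subject of "reported", inside a relative clause.
The relative pronoun is "who" (word 11); it is bound by the head noun immediately before it.
Its filler is the head noun "architect", at word 10.

10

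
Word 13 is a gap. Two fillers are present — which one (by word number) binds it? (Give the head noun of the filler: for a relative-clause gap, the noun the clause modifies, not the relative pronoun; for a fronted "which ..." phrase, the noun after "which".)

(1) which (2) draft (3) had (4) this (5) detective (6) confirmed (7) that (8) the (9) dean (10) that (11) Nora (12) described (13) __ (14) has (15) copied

9

The marked gap is inside the relative clause, the direct object of "described".
Its filler is the head noun "dean" (via "that"), at word 9.
(The other dependency links word 2 to a gap after word 15.)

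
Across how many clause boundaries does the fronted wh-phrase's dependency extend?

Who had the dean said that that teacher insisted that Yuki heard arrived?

"who" is extracted from the subject of "arrived".
Boundaries crossed, outermost first: [that], [that], [Ø] — 3 in total.

3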